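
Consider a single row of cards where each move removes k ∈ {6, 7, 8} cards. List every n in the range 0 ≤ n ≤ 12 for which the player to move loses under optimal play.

0, 1, 2, 3, 4, 5

Grundy values for subtraction set {6, 7, 8}:
g(0) = mex{} = 0
g(1) = mex{} = 0
g(2) = mex{} = 0
g(3) = mex{} = 0
g(4) = mex{} = 0
g(5) = mex{} = 0
g(6) = mex{0} = 1
g(7) = mex{0} = 1
g(8) = mex{0} = 1
g(9) = mex{0} = 1
g(10) = mex{0} = 1
g(11) = mex{0} = 1
g(12) = mex{0,1} = 2
The P-positions (g = 0) in 0..12 are 0, 1, 2, 3, 4, 5.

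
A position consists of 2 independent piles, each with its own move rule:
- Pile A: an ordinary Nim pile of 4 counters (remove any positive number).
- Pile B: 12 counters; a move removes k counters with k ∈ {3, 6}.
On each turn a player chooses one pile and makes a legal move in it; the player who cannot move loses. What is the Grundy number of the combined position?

Pile A is a plain Nim pile of size 4, so its Grundy value is 4.
Grundy values for pile B (subtraction set {3, 6}):
k:     0  1  2  3  4  5  6  7  8  9 10 11 12
g(k):  0  0  0  1  1  1  2  2  2  0  0  0  1
So g(12) = 1.
The value of a disjunctive sum is the nim-sum of the parts.
Combined value = 4 XOR 1 = 5.

5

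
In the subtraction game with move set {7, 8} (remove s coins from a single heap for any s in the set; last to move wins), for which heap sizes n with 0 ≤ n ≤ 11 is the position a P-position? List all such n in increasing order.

0, 1, 2, 3, 4, 5, 6

Compute g(0), g(1), … for moves {7, 8}:
k:     0  1  2  3  4  5  6  7  8  9 10 11
g(k):  0  0  0  0  0  0  0  1  1  1  1  1
The P-positions (g = 0) in 0..11 are 0, 1, 2, 3, 4, 5, 6.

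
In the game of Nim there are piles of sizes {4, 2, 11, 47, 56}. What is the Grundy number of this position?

Nim-sum: 4 ^ 2 ^ 11 ^ 47 ^ 56 = 26.

26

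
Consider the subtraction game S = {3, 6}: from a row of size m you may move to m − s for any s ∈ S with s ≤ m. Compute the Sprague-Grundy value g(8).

2

Build the Grundy sequence with g(k) = mex{g(k−s) : s ∈ {3, 6}, s ≤ k}:
g(0) = mex{} = 0
g(1) = mex{} = 0
g(2) = mex{} = 0
g(3) = mex{0} = 1
g(4) = mex{0} = 1
g(5) = mex{0} = 1
g(6) = mex{0,1} = 2
g(7) = mex{0,1} = 2
g(8) = mex{0,1} = 2
So g(8) = 2.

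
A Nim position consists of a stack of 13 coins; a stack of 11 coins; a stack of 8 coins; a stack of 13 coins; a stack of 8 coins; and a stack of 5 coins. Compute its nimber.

Compute the nim-sum pairwise:
13 ^ 11 = 6
6 ^ 8 = 14
14 ^ 13 = 3
3 ^ 8 = 11
11 ^ 5 = 14

14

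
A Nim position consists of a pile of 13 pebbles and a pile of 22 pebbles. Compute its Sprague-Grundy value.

27

Nim-sum: 13 XOR 22 = 27.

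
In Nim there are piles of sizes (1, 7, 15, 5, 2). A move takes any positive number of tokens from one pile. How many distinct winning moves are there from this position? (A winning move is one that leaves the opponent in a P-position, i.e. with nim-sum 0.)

Nim-sum: 1 XOR 7 XOR 15 XOR 5 XOR 2 = 14.
The overall nim-sum is X = 14. A pile of size p has a winning move iff p XOR X < p (reduce it to p XOR X).
  1: 1 XOR 14 = 15 ≥ 1 — no move.
  7: 7 XOR 14 = 9 ≥ 7 — no move.
  15: 15 XOR 14 = 1 < 15 — winning move (to 1).
  5: 5 XOR 14 = 11 ≥ 5 — no move.
  2: 2 XOR 14 = 12 ≥ 2 — no move.
That gives 1 winning move.

1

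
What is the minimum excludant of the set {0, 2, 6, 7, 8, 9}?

0 is in the set but 1 is not, so the mex is 1.

1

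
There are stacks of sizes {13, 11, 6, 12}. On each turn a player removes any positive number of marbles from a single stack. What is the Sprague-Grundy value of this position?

Compute the nim-sum pairwise:
13 XOR 11 = 6
6 XOR 6 = 0
0 XOR 12 = 12

12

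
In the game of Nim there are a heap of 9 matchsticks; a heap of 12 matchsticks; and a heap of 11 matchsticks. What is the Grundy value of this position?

Compute the nim-sum pairwise:
9 ^ 12 = 5
5 ^ 11 = 14

14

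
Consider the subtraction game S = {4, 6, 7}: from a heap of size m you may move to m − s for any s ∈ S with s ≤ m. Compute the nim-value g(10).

2

Grundy values for subtraction set {4, 6, 7}:
k:     0  1  2  3  4  5  6  7  8  9 10
g(k):  0  0  0  0  1  1  1  1  2  2  2
So g(10) = 2.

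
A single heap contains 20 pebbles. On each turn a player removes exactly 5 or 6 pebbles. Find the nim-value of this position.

Grundy values for subtraction set {5, 6}:
k:     0  1  2  3  4  5  6  7  8  9 10 11 12 13 14 15 16 17 18 19 20
g(k):  0  0  0  0  0  1  1  1  1  1  2  0  0  0  0  0  1  1  1  1  1
So g(20) = 1.

1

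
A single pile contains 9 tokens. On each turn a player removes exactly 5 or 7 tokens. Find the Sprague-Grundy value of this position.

1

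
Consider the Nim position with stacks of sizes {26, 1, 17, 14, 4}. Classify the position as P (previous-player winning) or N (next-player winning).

P-position

Compute the nim-sum pairwise:
26 ^ 1 = 27
27 ^ 17 = 10
10 ^ 14 = 4
4 ^ 4 = 0
The nim-sum is 0, so this is a P-position: the player to move is in a losing position under optimal play.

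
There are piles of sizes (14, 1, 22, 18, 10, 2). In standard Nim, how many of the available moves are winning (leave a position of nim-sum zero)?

5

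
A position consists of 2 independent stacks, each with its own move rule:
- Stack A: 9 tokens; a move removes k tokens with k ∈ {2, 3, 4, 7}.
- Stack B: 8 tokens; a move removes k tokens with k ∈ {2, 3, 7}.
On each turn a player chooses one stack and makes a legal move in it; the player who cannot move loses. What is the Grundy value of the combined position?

5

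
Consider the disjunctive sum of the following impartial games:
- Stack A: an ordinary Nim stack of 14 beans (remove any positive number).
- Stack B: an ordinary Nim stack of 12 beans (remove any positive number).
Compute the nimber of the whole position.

2

Stack A is a plain Nim stack of size 14, so its Grundy value is 14.
Stack B is a plain Nim stack of size 12, so its Grundy value is 12.
By the Sprague-Grundy theorem, the Grundy value of a sum of independent games is the XOR of the component values.
Combined value = 14 XOR 12 = 2.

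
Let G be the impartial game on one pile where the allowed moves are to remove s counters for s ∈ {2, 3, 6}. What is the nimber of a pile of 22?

2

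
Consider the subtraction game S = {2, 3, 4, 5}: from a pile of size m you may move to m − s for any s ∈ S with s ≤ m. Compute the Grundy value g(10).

1

Build the Grundy sequence with g(k) = mex{g(k−s) : s ∈ {2, 3, 4, 5}, s ≤ k}:
g(0) = mex{} = 0
g(1) = mex{} = 0
g(2) = mex{0} = 1
g(3) = mex{0} = 1
g(4) = mex{0,1} = 2
g(5) = mex{0,1} = 2
g(6) = mex{0,1,2} = 3
g(7) = mex{1,2} = 0
g(8) = mex{1,2,3} = 0
g(9) = mex{0,2,3} = 1
g(10) = mex{0,2,3} = 1
So g(10) = 1.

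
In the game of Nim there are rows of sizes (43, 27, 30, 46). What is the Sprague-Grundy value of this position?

0

Nim-sum: 43 XOR 27 XOR 30 XOR 46 = 0.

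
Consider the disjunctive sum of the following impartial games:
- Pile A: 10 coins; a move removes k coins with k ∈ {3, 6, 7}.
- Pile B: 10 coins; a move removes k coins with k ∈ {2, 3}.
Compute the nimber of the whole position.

0

Grundy values for pile A (subtraction set {3, 6, 7}):
g(0) = mex{} = 0
g(1) = mex{} = 0
g(2) = mex{} = 0
g(3) = mex{0} = 1
g(4) = mex{0} = 1
g(5) = mex{0} = 1
g(6) = mex{0,1} = 2
g(7) = mex{0,1} = 2
g(8) = mex{0,1} = 2
g(9) = mex{0,1,2} = 3
g(10) = mex{1,2} = 0
So g(10) = 0.
For pile B, compute g(0), g(1), … with moves {2, 3}:
g(0) = mex{} = 0
g(1) = mex{} = 0
g(2) = mex{0} = 1
g(3) = mex{0} = 1
g(4) = mex{0,1} = 2
g(5) = mex{1} = 0
g(6) = mex{1,2} = 0
g(7) = mex{0,2} = 1
g(8) = mex{0} = 1
g(9) = mex{0,1} = 2
g(10) = mex{1} = 0
So g(10) = 0.
By the Sprague-Grundy theorem, the Grundy value of a sum of independent games is the XOR of the component values.
Combined value = 0 ⊕ 0 = 0.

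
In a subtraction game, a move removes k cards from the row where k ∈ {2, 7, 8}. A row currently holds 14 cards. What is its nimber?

0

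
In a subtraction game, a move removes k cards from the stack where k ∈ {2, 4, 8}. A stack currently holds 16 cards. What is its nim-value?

2

Build the Grundy sequence with g(k) = mex{g(k−s) : s ∈ {2, 4, 8}, s ≤ k}:
k:     0  1  2  3  4  5  6  7  8  9 10 11 12 13 14 15 16
g(k):  0  0  1  1  2  2  0  0  1  1  2  2  0  0  1  1  2
So g(16) = 2.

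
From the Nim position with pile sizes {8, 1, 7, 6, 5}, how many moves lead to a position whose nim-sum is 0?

1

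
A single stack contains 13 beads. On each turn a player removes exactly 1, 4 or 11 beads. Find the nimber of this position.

1

Grundy values for subtraction set {1, 4, 11}:
g(0) = mex{} = 0
g(1) = mex{0} = 1
g(2) = mex{1} = 0
g(3) = mex{0} = 1
g(4) = mex{0,1} = 2
g(5) = mex{1,2} = 0
g(6) = mex{0} = 1
g(7) = mex{1} = 0
g(8) = mex{0,2} = 1
g(9) = mex{0,1} = 2
g(10) = mex{1,2} = 0
g(11) = mex{0} = 1
g(12) = mex{1} = 0
g(13) = mex{0,2} = 1
So g(13) = 1.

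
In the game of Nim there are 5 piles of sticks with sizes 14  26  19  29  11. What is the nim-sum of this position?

Nim-sum: 14 XOR 26 XOR 19 XOR 29 XOR 11 = 17.

17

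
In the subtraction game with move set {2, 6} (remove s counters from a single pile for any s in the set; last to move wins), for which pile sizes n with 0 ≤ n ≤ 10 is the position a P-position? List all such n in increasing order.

0, 1, 4, 5, 8, 9

Build the Grundy sequence with g(k) = mex{g(k−s) : s ∈ {2, 6}, s ≤ k}:
k:     0  1  2  3  4  5  6  7  8  9 10
g(k):  0  0  1  1  0  0  1  1  0  0  1
The P-positions (g = 0) in 0..10 are 0, 1, 4, 5, 8, 9.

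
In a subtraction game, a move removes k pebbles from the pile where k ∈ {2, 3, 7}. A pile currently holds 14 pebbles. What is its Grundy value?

2

Compute g(0), g(1), … for moves {2, 3, 7}:
g(0) = mex{} = 0
g(1) = mex{} = 0
g(2) = mex{0} = 1
g(3) = mex{0} = 1
g(4) = mex{0,1} = 2
g(5) = mex{1} = 0
g(6) = mex{1,2} = 0
g(7) = mex{0,2} = 1
g(8) = mex{0} = 1
g(9) = mex{0,1} = 2
g(10) = mex{1} = 0
g(11) = mex{1,2} = 0
g(12) = mex{0,2} = 1
g(13) = mex{0} = 1
g(14) = mex{0,1} = 2
So g(14) = 2.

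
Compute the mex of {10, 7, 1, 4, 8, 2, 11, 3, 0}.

5

The values 0, 1, 2, 3, 4 are all present; 5 is the first non-negative integer missing from the set.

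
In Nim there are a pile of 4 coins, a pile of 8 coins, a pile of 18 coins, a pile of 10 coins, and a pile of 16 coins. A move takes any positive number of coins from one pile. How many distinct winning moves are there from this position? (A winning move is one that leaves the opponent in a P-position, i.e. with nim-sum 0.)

1

Compute the nim-sum pairwise:
4 ⊕ 8 = 12
12 ⊕ 18 = 30
30 ⊕ 10 = 20
20 ⊕ 16 = 4
The overall nim-sum is X = 4. A pile of size p has a winning move iff p XOR X < p (reduce it to p XOR X).
  4: 4 XOR 4 = 0 < 4 — winning move (to 0).
  8: 8 XOR 4 = 12 ≥ 8 — no move.
  18: 18 XOR 4 = 22 ≥ 18 — no move.
  10: 10 XOR 4 = 14 ≥ 10 — no move.
  16: 16 XOR 4 = 20 ≥ 16 — no move.
That gives 1 winning move.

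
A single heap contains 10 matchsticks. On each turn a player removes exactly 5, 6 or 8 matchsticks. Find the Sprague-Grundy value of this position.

2

Grundy values for subtraction set {5, 6, 8}:
k:     0  1  2  3  4  5  6  7  8  9 10
g(k):  0  0  0  0  0  1  1  1  1  1  2
So g(10) = 2.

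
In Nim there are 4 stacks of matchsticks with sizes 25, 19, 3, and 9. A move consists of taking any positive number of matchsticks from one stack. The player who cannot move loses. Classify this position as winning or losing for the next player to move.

Bitwise XOR of the heap sizes:
  11001  (25)
  10011  (19)
  00011  (3)
  01001  (9)
  -----
  00000  (0)
The nim-sum is 0, so this is a P-position: the player to move is in a losing position under optimal play.

Losing position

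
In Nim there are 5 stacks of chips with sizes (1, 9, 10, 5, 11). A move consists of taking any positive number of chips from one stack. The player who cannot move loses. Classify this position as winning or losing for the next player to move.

Nim-sum: 1 ^ 9 ^ 10 ^ 5 ^ 11 = 12.
The nim-sum is 12 ≠ 0, so this is an N-position: the player to move can win.

Winning position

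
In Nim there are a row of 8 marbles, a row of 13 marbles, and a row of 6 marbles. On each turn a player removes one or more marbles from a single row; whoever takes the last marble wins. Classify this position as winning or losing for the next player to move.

Winning position

Compute the nim-sum pairwise:
8 ^ 13 = 5
5 ^ 6 = 3
The nim-sum is 3 ≠ 0, so this is an N-position: the player to move can win.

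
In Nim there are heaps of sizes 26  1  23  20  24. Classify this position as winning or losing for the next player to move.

Losing position

Nim-sum: 26 ⊕ 1 ⊕ 23 ⊕ 20 ⊕ 24 = 0.
The nim-sum is 0, so this is a P-position: the player to move is in a losing position under optimal play.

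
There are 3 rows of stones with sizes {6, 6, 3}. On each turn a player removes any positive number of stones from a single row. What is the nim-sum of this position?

Bitwise XOR of the heap sizes:
  110  (6)
  110  (6)
  011  (3)
  ---
  011  (3)

3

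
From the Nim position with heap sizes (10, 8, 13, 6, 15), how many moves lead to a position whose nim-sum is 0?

Nim-sum: 10 ⊕ 8 ⊕ 13 ⊕ 6 ⊕ 15 = 6.
The overall nim-sum is X = 6. A heap of size p has a winning move iff p XOR X < p (reduce it to p XOR X).
  10: 10 XOR 6 = 12 ≥ 10 — no move.
  8: 8 XOR 6 = 14 ≥ 8 — no move.
  13: 13 XOR 6 = 11 < 13 — winning move (to 11).
  6: 6 XOR 6 = 0 < 6 — winning move (to 0).
  15: 15 XOR 6 = 9 < 15 — winning move (to 9).
That gives 3 winning moves.

3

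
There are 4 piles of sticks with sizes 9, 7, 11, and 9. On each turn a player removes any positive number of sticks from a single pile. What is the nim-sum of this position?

Nim-sum: 9 ^ 7 ^ 11 ^ 9 = 12.

12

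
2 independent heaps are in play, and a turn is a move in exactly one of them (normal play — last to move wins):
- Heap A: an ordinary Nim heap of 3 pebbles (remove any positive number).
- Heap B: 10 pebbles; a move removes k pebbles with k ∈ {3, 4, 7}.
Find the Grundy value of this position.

Heap A is a plain Nim heap of size 3, so its Grundy value is 3.
Build the Grundy sequence for heap B with g(k) = mex{g(k−s) : s ∈ {3, 4, 7}, s ≤ k}:
k:     0  1  2  3  4  5  6  7  8  9 10
g(k):  0  0  0  1  1  1  2  2  2  3  0
So g(10) = 0.
The value of a disjunctive sum is the nim-sum of the parts.
Combined value = 3 ⊕ 0 = 3.

3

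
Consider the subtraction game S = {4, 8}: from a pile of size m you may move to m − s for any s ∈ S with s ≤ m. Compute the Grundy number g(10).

2

Grundy values for subtraction set {4, 8}:
g(0) = mex{} = 0
g(1) = mex{} = 0
g(2) = mex{} = 0
g(3) = mex{} = 0
g(4) = mex{0} = 1
g(5) = mex{0} = 1
g(6) = mex{0} = 1
g(7) = mex{0} = 1
g(8) = mex{0,1} = 2
g(9) = mex{0,1} = 2
g(10) = mex{0,1} = 2
So g(10) = 2.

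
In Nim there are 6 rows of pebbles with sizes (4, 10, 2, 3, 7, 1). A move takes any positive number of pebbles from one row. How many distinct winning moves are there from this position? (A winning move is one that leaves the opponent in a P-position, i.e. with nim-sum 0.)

In binary:
  0100  (4)
  1010  (10)
  0010  (2)
  0011  (3)
  0111  (7)
  0001  (1)
  ----
  1001  (9)
The overall nim-sum is X = 9. A row of size p has a winning move iff p XOR X < p (reduce it to p XOR X).
  4: 4 XOR 9 = 13 ≥ 4 — no move.
  10: 10 XOR 9 = 3 < 10 — winning move (to 3).
  2: 2 XOR 9 = 11 ≥ 2 — no move.
  3: 3 XOR 9 = 10 ≥ 3 — no move.
  7: 7 XOR 9 = 14 ≥ 7 — no move.
  1: 1 XOR 9 = 8 ≥ 1 — no move.
That gives 1 winning move.

1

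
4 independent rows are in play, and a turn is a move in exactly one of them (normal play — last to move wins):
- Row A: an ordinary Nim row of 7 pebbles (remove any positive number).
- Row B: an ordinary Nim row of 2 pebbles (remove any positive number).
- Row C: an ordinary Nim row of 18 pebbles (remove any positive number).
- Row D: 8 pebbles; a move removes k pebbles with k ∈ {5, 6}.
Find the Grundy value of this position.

22

Row A is a plain Nim row of size 7, so its Grundy value is 7.
Row B is a plain Nim row of size 2, so its Grundy value is 2.
Row C is a plain Nim row of size 18, so its Grundy value is 18.
Build the Grundy sequence for row D with g(k) = mex{g(k−s) : s ∈ {5, 6}, s ≤ k}:
k:     0  1  2  3  4  5  6  7  8
g(k):  0  0  0  0  0  1  1  1  1
So g(8) = 1.
The value of a disjunctive sum is the nim-sum of the parts.
Combined value = 7 XOR 2 XOR 18 XOR 1 = 22.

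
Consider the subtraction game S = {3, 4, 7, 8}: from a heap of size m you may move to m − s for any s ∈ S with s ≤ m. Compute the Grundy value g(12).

Build the Grundy sequence with g(k) = mex{g(k−s) : s ∈ {3, 4, 7, 8}, s ≤ k}:
g(0) = mex{} = 0
g(1) = mex{} = 0
g(2) = mex{} = 0
g(3) = mex{0} = 1
g(4) = mex{0} = 1
g(5) = mex{0} = 1
g(6) = mex{0,1} = 2
g(7) = mex{0,1} = 2
g(8) = mex{0,1} = 2
g(9) = mex{0,1,2} = 3
g(10) = mex{0,1,2} = 3
g(11) = mex{1,2} = 0
g(12) = mex{1,2,3} = 0
So g(12) = 0.

0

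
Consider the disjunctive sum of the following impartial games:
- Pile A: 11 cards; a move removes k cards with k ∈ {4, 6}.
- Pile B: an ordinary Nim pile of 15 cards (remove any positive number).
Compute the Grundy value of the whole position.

For pile A, compute g(0), g(1), … with moves {4, 6}:
g(0) = mex{} = 0
g(1) = mex{} = 0
g(2) = mex{} = 0
g(3) = mex{} = 0
g(4) = mex{0} = 1
g(5) = mex{0} = 1
g(6) = mex{0} = 1
g(7) = mex{0} = 1
g(8) = mex{0,1} = 2
g(9) = mex{0,1} = 2
g(10) = mex{1} = 0
g(11) = mex{1} = 0
So g(11) = 0.
Pile B is a plain Nim pile of size 15, so its Grundy value is 15.
By the Sprague-Grundy theorem, the Grundy value of a sum of independent games is the XOR of the component values.
Combined value = 0 ⊕ 15 = 15.

15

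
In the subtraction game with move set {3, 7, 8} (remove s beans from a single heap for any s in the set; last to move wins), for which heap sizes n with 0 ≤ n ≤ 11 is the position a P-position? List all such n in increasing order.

0, 1, 2, 6, 11

Grundy values for subtraction set {3, 7, 8}:
g(0) = mex{} = 0
g(1) = mex{} = 0
g(2) = mex{} = 0
g(3) = mex{0} = 1
g(4) = mex{0} = 1
g(5) = mex{0} = 1
g(6) = mex{1} = 0
g(7) = mex{0,1} = 2
g(8) = mex{0,1} = 2
g(9) = mex{0} = 1
g(10) = mex{0,1,2} = 3
g(11) = mex{1,2} = 0
The P-positions (g = 0) in 0..11 are 0, 1, 2, 6, 11.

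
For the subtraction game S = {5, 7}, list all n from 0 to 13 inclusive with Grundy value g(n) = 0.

0, 1, 2, 3, 4, 12, 13

Grundy values for subtraction set {5, 7}:
g(0) = mex{} = 0
g(1) = mex{} = 0
g(2) = mex{} = 0
g(3) = mex{} = 0
g(4) = mex{} = 0
g(5) = mex{0} = 1
g(6) = mex{0} = 1
g(7) = mex{0} = 1
g(8) = mex{0} = 1
g(9) = mex{0} = 1
g(10) = mex{0,1} = 2
g(11) = mex{0,1} = 2
g(12) = mex{1} = 0
g(13) = mex{1} = 0
The P-positions (g = 0) in 0..13 are 0, 1, 2, 3, 4, 12, 13.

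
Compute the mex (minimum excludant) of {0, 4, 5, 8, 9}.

1

0 is in the set but 1 is not, so the mex is 1.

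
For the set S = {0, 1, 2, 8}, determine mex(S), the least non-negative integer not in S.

3

The values 0, 1, 2 are all present; 3 is the first non-negative integer missing from the set.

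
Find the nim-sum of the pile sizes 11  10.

1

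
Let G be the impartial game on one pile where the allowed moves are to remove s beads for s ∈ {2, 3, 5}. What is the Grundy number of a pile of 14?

0

Build the Grundy sequence with g(k) = mex{g(k−s) : s ∈ {2, 3, 5}, s ≤ k}:
g(0) = mex{} = 0
g(1) = mex{} = 0
g(2) = mex{0} = 1
g(3) = mex{0} = 1
g(4) = mex{0,1} = 2
g(5) = mex{0,1} = 2
g(6) = mex{0,1,2} = 3
g(7) = mex{1,2} = 0
g(8) = mex{1,2,3} = 0
g(9) = mex{0,2,3} = 1
g(10) = mex{0,2} = 1
g(11) = mex{0,1,3} = 2
g(12) = mex{0,1} = 2
g(13) = mex{0,1,2} = 3
g(14) = mex{1,2} = 0
So g(14) = 0.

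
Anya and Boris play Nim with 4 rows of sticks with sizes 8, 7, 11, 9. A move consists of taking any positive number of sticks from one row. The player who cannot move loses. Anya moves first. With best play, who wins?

Anya wins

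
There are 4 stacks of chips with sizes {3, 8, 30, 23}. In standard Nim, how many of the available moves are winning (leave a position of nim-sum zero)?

Bitwise XOR of the heap sizes:
  00011  (3)
  01000  (8)
  11110  (30)
  10111  (23)
  -----
  00010  (2)
The overall nim-sum is X = 2. A stack of size p has a winning move iff p XOR X < p (reduce it to p XOR X).
  3: 3 XOR 2 = 1 < 3 — winning move (to 1).
  8: 8 XOR 2 = 10 ≥ 8 — no move.
  30: 30 XOR 2 = 28 < 30 — winning move (to 28).
  23: 23 XOR 2 = 21 < 23 — winning move (to 21).
That gives 3 winning moves.

3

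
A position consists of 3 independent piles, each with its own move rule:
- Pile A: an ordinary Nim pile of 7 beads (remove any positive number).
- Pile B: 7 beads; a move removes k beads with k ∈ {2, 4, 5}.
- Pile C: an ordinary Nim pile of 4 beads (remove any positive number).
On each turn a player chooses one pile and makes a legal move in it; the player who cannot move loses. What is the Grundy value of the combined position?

3

Pile A is a plain Nim pile of size 7, so its Grundy value is 7.
For pile B, compute g(0), g(1), … with moves {2, 4, 5}:
g(0) = mex{} = 0
g(1) = mex{} = 0
g(2) = mex{0} = 1
g(3) = mex{0} = 1
g(4) = mex{0,1} = 2
g(5) = mex{0,1} = 2
g(6) = mex{0,1,2} = 3
g(7) = mex{1,2} = 0
So g(7) = 0.
Pile C is a plain Nim pile of size 4, so its Grundy value is 4.
By the Sprague-Grundy theorem, the Grundy value of a sum of independent games is the XOR of the component values.
Combined value = 7 XOR 0 XOR 4 = 3.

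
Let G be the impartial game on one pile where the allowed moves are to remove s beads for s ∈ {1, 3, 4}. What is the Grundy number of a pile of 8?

1

Grundy values for subtraction set {1, 3, 4}:
g(0) = mex{} = 0
g(1) = mex{0} = 1
g(2) = mex{1} = 0
g(3) = mex{0} = 1
g(4) = mex{0,1} = 2
g(5) = mex{0,1,2} = 3
g(6) = mex{0,1,3} = 2
g(7) = mex{1,2} = 0
g(8) = mex{0,2,3} = 1
So g(8) = 1.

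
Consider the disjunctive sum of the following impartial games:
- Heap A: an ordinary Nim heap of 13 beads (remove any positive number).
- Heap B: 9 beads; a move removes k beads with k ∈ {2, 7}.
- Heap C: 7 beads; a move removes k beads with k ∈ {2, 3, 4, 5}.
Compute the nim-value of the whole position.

13

Heap A is a plain Nim heap of size 13, so its Grundy value is 13.
Grundy values for heap B (subtraction set {2, 7}):
k:     0  1  2  3  4  5  6  7  8  9
g(k):  0  0  1  1  0  0  1  1  2  0
So g(9) = 0.
Build the Grundy sequence for heap C with g(k) = mex{g(k−s) : s ∈ {2, 3, 4, 5}, s ≤ k}:
g(0) = mex{} = 0
g(1) = mex{} = 0
g(2) = mex{0} = 1
g(3) = mex{0} = 1
g(4) = mex{0,1} = 2
g(5) = mex{0,1} = 2
g(6) = mex{0,1,2} = 3
g(7) = mex{1,2} = 0
So g(7) = 0.
By the Sprague-Grundy theorem, the Grundy value of a sum of independent games is the XOR of the component values.
Combined value = 13 XOR 0 XOR 0 = 13.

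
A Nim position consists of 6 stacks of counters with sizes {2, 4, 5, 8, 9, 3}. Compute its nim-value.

Compute the nim-sum pairwise:
2 ^ 4 = 6
6 ^ 5 = 3
3 ^ 8 = 11
11 ^ 9 = 2
2 ^ 3 = 1

1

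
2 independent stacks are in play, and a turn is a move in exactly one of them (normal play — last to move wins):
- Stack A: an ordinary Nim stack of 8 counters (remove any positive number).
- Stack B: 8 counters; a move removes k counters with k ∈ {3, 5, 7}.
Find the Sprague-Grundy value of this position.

10

Stack A is a plain Nim stack of size 8, so its Grundy value is 8.
Grundy values for stack B (subtraction set {3, 5, 7}):
k:     0  1  2  3  4  5  6  7  8
g(k):  0  0  0  1  1  1  2  2  2
So g(8) = 2.
By the Sprague-Grundy theorem, the Grundy value of a sum of independent games is the XOR of the component values.
Combined value = 8 ⊕ 2 = 10.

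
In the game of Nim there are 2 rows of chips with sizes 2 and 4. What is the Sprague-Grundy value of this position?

Bitwise XOR of the heap sizes:
  010  (2)
  100  (4)
  ---
  110  (6)

6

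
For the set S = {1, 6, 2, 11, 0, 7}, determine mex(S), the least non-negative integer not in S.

3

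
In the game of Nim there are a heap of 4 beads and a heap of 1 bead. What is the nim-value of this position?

5

Write each in binary and XOR column by column:
  100  (4)
  001  (1)
  ---
  101  (5)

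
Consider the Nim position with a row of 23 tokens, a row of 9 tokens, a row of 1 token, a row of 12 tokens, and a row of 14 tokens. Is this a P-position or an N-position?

N-position

Write each in binary and XOR column by column:
  10111  (23)
  01001  (9)
  00001  (1)
  01100  (12)
  01110  (14)
  -----
  11101  (29)
The nim-sum is 29 ≠ 0, so this is an N-position: the player to move can win.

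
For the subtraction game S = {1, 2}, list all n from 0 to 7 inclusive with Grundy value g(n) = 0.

0, 3, 6

Grundy values for subtraction set {1, 2}:
k:     0  1  2  3  4  5  6  7
g(k):  0  1  2  0  1  2  0  1
The P-positions (g = 0) in 0..7 are 0, 3, 6.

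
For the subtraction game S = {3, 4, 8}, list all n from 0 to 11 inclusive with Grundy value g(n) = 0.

0, 1, 2, 7

Grundy values for subtraction set {3, 4, 8}:
k:     0  1  2  3  4  5  6  7  8  9 10 11
g(k):  0  0  0  1  1  1  2  0  2  3  1  3
The P-positions (g = 0) in 0..11 are 0, 1, 2, 7.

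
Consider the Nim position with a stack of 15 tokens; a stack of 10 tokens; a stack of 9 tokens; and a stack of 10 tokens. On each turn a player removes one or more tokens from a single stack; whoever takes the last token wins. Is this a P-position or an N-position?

N-position

Nim-sum: 15 XOR 10 XOR 9 XOR 10 = 6.
The nim-sum is 6 ≠ 0, so this is an N-position: the player to move can win.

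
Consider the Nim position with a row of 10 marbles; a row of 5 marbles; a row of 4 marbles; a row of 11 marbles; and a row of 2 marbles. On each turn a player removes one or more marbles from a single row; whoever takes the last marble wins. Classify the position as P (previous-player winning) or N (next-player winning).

Nim-sum: 10 ^ 5 ^ 4 ^ 11 ^ 2 = 2.
The nim-sum is 2 ≠ 0, so this is an N-position: the player to move can win.

N-position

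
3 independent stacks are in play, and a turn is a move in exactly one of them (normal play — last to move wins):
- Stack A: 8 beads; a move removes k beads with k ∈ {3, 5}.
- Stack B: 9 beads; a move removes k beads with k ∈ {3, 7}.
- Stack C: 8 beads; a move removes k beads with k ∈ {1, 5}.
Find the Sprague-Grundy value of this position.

1

Grundy values for stack A (subtraction set {3, 5}):
g(0) = mex{} = 0
g(1) = mex{} = 0
g(2) = mex{} = 0
g(3) = mex{0} = 1
g(4) = mex{0} = 1
g(5) = mex{0} = 1
g(6) = mex{0,1} = 2
g(7) = mex{0,1} = 2
g(8) = mex{1} = 0
So g(8) = 0.
Build the Grundy sequence for stack B with g(k) = mex{g(k−s) : s ∈ {3, 7}, s ≤ k}:
k:     0  1  2  3  4  5  6  7  8  9
g(k):  0  0  0  1  1  1  0  2  2  1
So g(9) = 1.
Build the Grundy sequence for stack C with g(k) = mex{g(k−s) : s ∈ {1, 5}, s ≤ k}:
k:     0  1  2  3  4  5  6  7  8
g(k):  0  1  0  1  0  1  0  1  0
So g(8) = 0.
The value of a disjunctive sum is the nim-sum of the parts.
Combined value = 0 XOR 1 XOR 0 = 1.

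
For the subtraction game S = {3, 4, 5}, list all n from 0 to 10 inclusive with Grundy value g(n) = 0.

0, 1, 2, 8, 9, 10

Build the Grundy sequence with g(k) = mex{g(k−s) : s ∈ {3, 4, 5}, s ≤ k}:
k:     0  1  2  3  4  5  6  7  8  9 10
g(k):  0  0  0  1  1  1  2  2  0  0  0
The P-positions (g = 0) in 0..10 are 0, 1, 2, 8, 9, 10.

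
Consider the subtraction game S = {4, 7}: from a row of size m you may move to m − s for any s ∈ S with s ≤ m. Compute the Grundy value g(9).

Compute g(0), g(1), … for moves {4, 7}:
g(0) = mex{} = 0
g(1) = mex{} = 0
g(2) = mex{} = 0
g(3) = mex{} = 0
g(4) = mex{0} = 1
g(5) = mex{0} = 1
g(6) = mex{0} = 1
g(7) = mex{0} = 1
g(8) = mex{0,1} = 2
g(9) = mex{0,1} = 2
So g(9) = 2.

2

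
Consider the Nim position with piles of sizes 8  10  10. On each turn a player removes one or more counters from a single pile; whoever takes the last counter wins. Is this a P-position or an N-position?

In binary:
  1000  (8)
  1010  (10)
  1010  (10)
  ----
  1000  (8)
The nim-sum is 8 ≠ 0, so this is an N-position: the player to move can win.

N-position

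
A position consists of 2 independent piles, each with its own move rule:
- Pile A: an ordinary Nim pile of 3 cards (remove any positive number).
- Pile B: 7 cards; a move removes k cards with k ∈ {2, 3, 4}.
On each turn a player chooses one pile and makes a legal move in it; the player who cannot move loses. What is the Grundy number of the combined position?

Pile A is a plain Nim pile of size 3, so its Grundy value is 3.
Grundy values for pile B (subtraction set {2, 3, 4}):
k:     0  1  2  3  4  5  6  7
g(k):  0  0  1  1  2  2  0  0
So g(7) = 0.
By the Sprague-Grundy theorem, the Grundy value of a sum of independent games is the XOR of the component values.
Combined value = 3 ⊕ 0 = 3.

3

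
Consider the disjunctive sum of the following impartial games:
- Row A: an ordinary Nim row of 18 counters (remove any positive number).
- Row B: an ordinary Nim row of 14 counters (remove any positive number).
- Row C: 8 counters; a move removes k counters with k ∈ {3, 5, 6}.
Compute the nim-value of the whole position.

30

Row A is a plain Nim row of size 18, so its Grundy value is 18.
Row B is a plain Nim row of size 14, so its Grundy value is 14.
Build the Grundy sequence for row C with g(k) = mex{g(k−s) : s ∈ {3, 5, 6}, s ≤ k}:
k:     0  1  2  3  4  5  6  7  8
g(k):  0  0  0  1  1  1  2  2  2
So g(8) = 2.
By the Sprague-Grundy theorem, the Grundy value of a sum of independent games is the XOR of the component values.
Combined value = 18 ⊕ 14 ⊕ 2 = 30.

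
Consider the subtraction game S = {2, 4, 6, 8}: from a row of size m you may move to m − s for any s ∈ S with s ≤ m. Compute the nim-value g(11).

0

Grundy values for subtraction set {2, 4, 6, 8}:
k:     0  1  2  3  4  5  6  7  8  9 10 11
g(k):  0  0  1  1  2  2  3  3  4  4  0  0
So g(11) = 0.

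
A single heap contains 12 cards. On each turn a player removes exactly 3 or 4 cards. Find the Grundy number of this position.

Grundy values for subtraction set {3, 4}:
g(0) = mex{} = 0
g(1) = mex{} = 0
g(2) = mex{} = 0
g(3) = mex{0} = 1
g(4) = mex{0} = 1
g(5) = mex{0} = 1
g(6) = mex{0,1} = 2
g(7) = mex{1} = 0
g(8) = mex{1} = 0
g(9) = mex{1,2} = 0
g(10) = mex{0,2} = 1
g(11) = mex{0} = 1
g(12) = mex{0} = 1
So g(12) = 1.

1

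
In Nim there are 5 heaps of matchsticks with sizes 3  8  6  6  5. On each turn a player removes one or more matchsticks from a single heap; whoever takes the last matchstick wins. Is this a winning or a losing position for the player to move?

Winning position

In binary:
  0011  (3)
  1000  (8)
  0110  (6)
  0110  (6)
  0101  (5)
  ----
  1110  (14)
The nim-sum is 14 ≠ 0, so this is an N-position: the player to move can win.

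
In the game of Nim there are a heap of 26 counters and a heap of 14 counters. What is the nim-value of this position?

20

Nim-sum: 26 XOR 14 = 20.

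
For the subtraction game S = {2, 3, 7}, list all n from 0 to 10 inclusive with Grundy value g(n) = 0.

0, 1, 5, 6, 10

Compute g(0), g(1), … for moves {2, 3, 7}:
k:     0  1  2  3  4  5  6  7  8  9 10
g(k):  0  0  1  1  2  0  0  1  1  2  0
The P-positions (g = 0) in 0..10 are 0, 1, 5, 6, 10.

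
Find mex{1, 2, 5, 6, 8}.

0 is not in the set, so the mex is 0.

0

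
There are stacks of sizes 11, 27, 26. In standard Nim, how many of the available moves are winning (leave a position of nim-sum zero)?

3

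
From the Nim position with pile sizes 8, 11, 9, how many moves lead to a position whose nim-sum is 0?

3

Nim-sum: 8 ^ 11 ^ 9 = 10.
The overall nim-sum is X = 10. A pile of size p has a winning move iff p XOR X < p (reduce it to p XOR X).
  8: 8 XOR 10 = 2 < 8 — winning move (to 2).
  11: 11 XOR 10 = 1 < 11 — winning move (to 1).
  9: 9 XOR 10 = 3 < 9 — winning move (to 3).
That gives 3 winning moves.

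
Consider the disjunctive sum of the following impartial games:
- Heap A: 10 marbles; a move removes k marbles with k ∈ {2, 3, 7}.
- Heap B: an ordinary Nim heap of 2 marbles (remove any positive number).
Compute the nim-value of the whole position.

Build the Grundy sequence for heap A with g(k) = mex{g(k−s) : s ∈ {2, 3, 7}, s ≤ k}:
k:     0  1  2  3  4  5  6  7  8  9 10
g(k):  0  0  1  1  2  0  0  1  1  2  0
So g(10) = 0.
Heap B is a plain Nim heap of size 2, so its Grundy value is 2.
By the Sprague-Grundy theorem, the Grundy value of a sum of independent games is the XOR of the component values.
Combined value = 0 ⊕ 2 = 2.

2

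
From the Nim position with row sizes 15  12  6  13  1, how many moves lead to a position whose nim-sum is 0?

Nim-sum: 15 XOR 12 XOR 6 XOR 13 XOR 1 = 9.
The overall nim-sum is X = 9. A row of size p has a winning move iff p XOR X < p (reduce it to p XOR X).
  15: 15 XOR 9 = 6 < 15 — winning move (to 6).
  12: 12 XOR 9 = 5 < 12 — winning move (to 5).
  6: 6 XOR 9 = 15 ≥ 6 — no move.
  13: 13 XOR 9 = 4 < 13 — winning move (to 4).
  1: 1 XOR 9 = 8 ≥ 1 — no move.
That gives 3 winning moves.

3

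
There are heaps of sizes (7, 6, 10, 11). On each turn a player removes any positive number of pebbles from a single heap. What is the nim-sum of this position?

Bitwise XOR of the heap sizes:
  0111  (7)
  0110  (6)
  1010  (10)
  1011  (11)
  ----
  0000  (0)

0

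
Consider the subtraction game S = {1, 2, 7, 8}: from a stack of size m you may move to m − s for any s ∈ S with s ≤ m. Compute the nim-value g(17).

2

Compute g(0), g(1), … for moves {1, 2, 7, 8}:
k:     0  1  2  3  4  5  6  7  8  9 10 11 12 13 14 15 16 17
g(k):  0  1  2  0  1  2  0  1  2  0  1  2  0  1  2  0  1  2
So g(17) = 2.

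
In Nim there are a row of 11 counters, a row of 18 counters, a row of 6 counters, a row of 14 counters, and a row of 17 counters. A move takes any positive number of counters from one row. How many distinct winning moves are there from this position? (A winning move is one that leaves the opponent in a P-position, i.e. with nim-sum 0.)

In binary:
  01011  (11)
  10010  (18)
  00110  (6)
  01110  (14)
  10001  (17)
  -----
  00000  (0)
The nim-sum is already 0, so every move leaves a nonzero nim-sum — there are no winning moves.

0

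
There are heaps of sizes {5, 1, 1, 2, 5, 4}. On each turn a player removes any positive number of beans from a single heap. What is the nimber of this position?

6

Bitwise XOR of the heap sizes:
  101  (5)
  001  (1)
  001  (1)
  010  (2)
  101  (5)
  100  (4)
  ---
  110  (6)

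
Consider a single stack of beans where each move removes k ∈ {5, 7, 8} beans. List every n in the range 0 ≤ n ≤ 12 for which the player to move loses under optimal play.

Grundy values for subtraction set {5, 7, 8}:
g(0) = mex{} = 0
g(1) = mex{} = 0
g(2) = mex{} = 0
g(3) = mex{} = 0
g(4) = mex{} = 0
g(5) = mex{0} = 1
g(6) = mex{0} = 1
g(7) = mex{0} = 1
g(8) = mex{0} = 1
g(9) = mex{0} = 1
g(10) = mex{0,1} = 2
g(11) = mex{0,1} = 2
g(12) = mex{0,1} = 2
The P-positions (g = 0) in 0..12 are 0, 1, 2, 3, 4.

0, 1, 2, 3, 4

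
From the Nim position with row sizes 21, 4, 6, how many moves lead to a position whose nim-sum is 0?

1

Nim-sum: 21 XOR 4 XOR 6 = 23.
The overall nim-sum is X = 23. A row of size p has a winning move iff p XOR X < p (reduce it to p XOR X).
  21: 21 XOR 23 = 2 < 21 — winning move (to 2).
  4: 4 XOR 23 = 19 ≥ 4 — no move.
  6: 6 XOR 23 = 17 ≥ 6 — no move.
That gives 1 winning move.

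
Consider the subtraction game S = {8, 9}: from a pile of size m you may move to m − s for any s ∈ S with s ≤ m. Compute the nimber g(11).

1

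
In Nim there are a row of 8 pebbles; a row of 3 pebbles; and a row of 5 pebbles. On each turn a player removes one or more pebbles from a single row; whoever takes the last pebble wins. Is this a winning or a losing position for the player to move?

Compute the nim-sum pairwise:
8 XOR 3 = 11
11 XOR 5 = 14
The nim-sum is 14 ≠ 0, so this is an N-position: the player to move can win.

Winning position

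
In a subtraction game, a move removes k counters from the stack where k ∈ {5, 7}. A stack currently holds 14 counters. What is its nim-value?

0

Build the Grundy sequence with g(k) = mex{g(k−s) : s ∈ {5, 7}, s ≤ k}:
k:     0  1  2  3  4  5  6  7  8  9 10 11 12 13 14
g(k):  0  0  0  0  0  1  1  1  1  1  2  2  0  0  0
So g(14) = 0.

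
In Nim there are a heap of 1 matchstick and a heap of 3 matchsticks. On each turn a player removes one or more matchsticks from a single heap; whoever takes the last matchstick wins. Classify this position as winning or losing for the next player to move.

Winning position

Write each in binary and XOR column by column:
  01  (1)
  11  (3)
  --
  10  (2)
The nim-sum is 2 ≠ 0, so this is an N-position: the player to move can win.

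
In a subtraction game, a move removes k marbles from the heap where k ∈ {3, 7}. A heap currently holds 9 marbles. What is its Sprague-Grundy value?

Build the Grundy sequence with g(k) = mex{g(k−s) : s ∈ {3, 7}, s ≤ k}:
k:     0  1  2  3  4  5  6  7  8  9
g(k):  0  0  0  1  1  1  0  2  2  1
So g(9) = 1.

1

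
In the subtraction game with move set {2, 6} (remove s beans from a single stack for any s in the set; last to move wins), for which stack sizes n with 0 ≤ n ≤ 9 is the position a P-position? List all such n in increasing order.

Build the Grundy sequence with g(k) = mex{g(k−s) : s ∈ {2, 6}, s ≤ k}:
g(0) = mex{} = 0
g(1) = mex{} = 0
g(2) = mex{0} = 1
g(3) = mex{0} = 1
g(4) = mex{1} = 0
g(5) = mex{1} = 0
g(6) = mex{0} = 1
g(7) = mex{0} = 1
g(8) = mex{1} = 0
g(9) = mex{1} = 0
The P-positions (g = 0) in 0..9 are 0, 1, 4, 5, 8, 9.

0, 1, 4, 5, 8, 9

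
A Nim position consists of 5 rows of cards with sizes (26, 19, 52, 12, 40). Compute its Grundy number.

25

Write each in binary and XOR column by column:
  011010  (26)
  010011  (19)
  110100  (52)
  001100  (12)
  101000  (40)
  ------
  011001  (25)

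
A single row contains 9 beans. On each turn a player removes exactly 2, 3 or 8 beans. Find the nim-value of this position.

2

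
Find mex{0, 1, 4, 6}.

2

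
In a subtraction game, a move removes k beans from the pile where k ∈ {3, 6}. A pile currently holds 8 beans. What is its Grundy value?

Build the Grundy sequence with g(k) = mex{g(k−s) : s ∈ {3, 6}, s ≤ k}:
k:     0  1  2  3  4  5  6  7  8
g(k):  0  0  0  1  1  1  2  2  2
So g(8) = 2.

2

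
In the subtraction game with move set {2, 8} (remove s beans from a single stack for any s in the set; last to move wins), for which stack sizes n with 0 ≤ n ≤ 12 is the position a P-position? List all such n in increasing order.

0, 1, 4, 5, 10, 11

Build the Grundy sequence with g(k) = mex{g(k−s) : s ∈ {2, 8}, s ≤ k}:
k:     0  1  2  3  4  5  6  7  8  9 10 11 12
g(k):  0  0  1  1  0  0  1  1  2  2  0  0  1
The P-positions (g = 0) in 0..12 are 0, 1, 4, 5, 10, 11.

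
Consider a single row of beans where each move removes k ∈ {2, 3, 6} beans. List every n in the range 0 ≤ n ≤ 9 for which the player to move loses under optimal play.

0, 1, 5, 9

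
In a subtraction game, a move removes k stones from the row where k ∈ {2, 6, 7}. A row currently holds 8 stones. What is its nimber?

Compute g(0), g(1), … for moves {2, 6, 7}:
k:     0  1  2  3  4  5  6  7  8
g(k):  0  0  1  1  0  0  1  1  2
So g(8) = 2.

2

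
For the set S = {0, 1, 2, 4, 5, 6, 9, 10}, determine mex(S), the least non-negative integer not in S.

3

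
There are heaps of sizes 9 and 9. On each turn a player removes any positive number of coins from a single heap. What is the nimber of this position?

In binary:
  1001  (9)
  1001  (9)
  ----
  0000  (0)

0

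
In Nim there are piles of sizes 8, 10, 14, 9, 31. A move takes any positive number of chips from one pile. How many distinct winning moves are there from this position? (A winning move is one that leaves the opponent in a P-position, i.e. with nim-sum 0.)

Compute the nim-sum pairwise:
8 ^ 10 = 2
2 ^ 14 = 12
12 ^ 9 = 5
5 ^ 31 = 26
The overall nim-sum is X = 26. A pile of size p has a winning move iff p XOR X < p (reduce it to p XOR X).
  8: 8 XOR 26 = 18 ≥ 8 — no move.
  10: 10 XOR 26 = 16 ≥ 10 — no move.
  14: 14 XOR 26 = 20 ≥ 14 — no move.
  9: 9 XOR 26 = 19 ≥ 9 — no move.
  31: 31 XOR 26 = 5 < 31 — winning move (to 5).
That gives 1 winning move.

1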